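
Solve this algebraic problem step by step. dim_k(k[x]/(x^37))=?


Basis: 1,x,...,x^36
dim=37


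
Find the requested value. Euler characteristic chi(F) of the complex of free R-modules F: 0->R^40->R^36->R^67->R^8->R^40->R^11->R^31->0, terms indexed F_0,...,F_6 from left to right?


chi = sum (-1)^i * rank:
(-1)^0*40=40
(-1)^1*36=-36
(-1)^2*67=67
(-1)^3*8=-8
(-1)^4*40=40
(-1)^5*11=-11
(-1)^6*31=31
chi=123


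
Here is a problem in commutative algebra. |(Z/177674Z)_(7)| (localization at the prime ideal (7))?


7-primary part: 177674=7^4*74
Size=7^4=2401


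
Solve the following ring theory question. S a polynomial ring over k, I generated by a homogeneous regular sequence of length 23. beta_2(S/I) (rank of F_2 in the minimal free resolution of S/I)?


Regular sequence => Koszul complex is the minimal free resolution.
Syz_1 minimally generated by Koszul relations f_i*e_j - f_j*e_i (i<j): mu(Syz_1) = beta_2 = C(m,2) = m(m-1)/2
m=23
23*22/2 = 253


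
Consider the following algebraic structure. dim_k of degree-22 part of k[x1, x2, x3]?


C(d+n-1,n-1)=C(24,2)=276


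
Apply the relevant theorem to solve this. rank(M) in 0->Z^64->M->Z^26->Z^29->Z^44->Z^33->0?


Alt sum=0:
(-1)^0*64 + (-1)^1*? + (-1)^2*26 + (-1)^3*29 + (-1)^4*44 + (-1)^5*33=0
rank(M)=72


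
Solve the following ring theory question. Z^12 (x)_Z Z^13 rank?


rank(M(x)N) = rank(M)*rank(N)
12*13 = 156


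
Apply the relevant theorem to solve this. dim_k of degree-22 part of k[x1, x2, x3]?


C(d+n-1,n-1)=C(24,2)=276


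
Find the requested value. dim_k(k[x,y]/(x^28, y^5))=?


Basis: x^i*y^j, i<28, j<5
28*5=140


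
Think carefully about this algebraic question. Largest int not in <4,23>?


gcd(4,23)=1 => F=ab-a-b=4*23-4-23=92-27=65


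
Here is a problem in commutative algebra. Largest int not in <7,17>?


gcd(7,17)=1 => F=ab-a-b=7*17-7-17=119-24=95


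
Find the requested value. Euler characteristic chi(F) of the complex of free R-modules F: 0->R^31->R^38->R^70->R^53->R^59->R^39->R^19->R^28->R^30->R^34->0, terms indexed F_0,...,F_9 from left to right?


chi = sum (-1)^i * rank:
(-1)^0*31=31
(-1)^1*38=-38
(-1)^2*70=70
(-1)^3*53=-53
(-1)^4*59=59
(-1)^5*39=-39
(-1)^6*19=19
(-1)^7*28=-28
(-1)^8*30=30
(-1)^9*34=-34
chi=17


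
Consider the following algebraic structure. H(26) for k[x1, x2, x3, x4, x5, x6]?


C(d+n-1,n-1)=C(31,5)=169911


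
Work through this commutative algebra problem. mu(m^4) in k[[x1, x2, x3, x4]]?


C(n+d-1,d)=C(7,4)=35


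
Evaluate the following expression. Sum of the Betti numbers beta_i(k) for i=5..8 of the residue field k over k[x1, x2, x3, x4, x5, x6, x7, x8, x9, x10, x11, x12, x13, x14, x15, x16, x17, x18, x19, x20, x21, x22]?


Koszul resolution: beta_i(k)=C(n,i), n=22
C(22,5)=26334, C(22,6)=74613, C(22,7)=170544, C(22,8)=319770
Sum=591261


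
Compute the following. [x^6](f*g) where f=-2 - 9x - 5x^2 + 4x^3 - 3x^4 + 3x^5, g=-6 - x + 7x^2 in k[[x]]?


[x^6] = sum a_i*b_j, i+j=6
  -3*7=-21
  3*-1=-3
Sum=-24


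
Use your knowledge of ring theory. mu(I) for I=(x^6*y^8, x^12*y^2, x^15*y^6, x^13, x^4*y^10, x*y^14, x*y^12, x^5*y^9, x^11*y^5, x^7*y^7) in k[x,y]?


Remove redundant (divisible by others).
x*y^14 redundant.
x^15*y^6 redundant.
Min: x^13, x^12*y^2, x^11*y^5, x^7*y^7, x^6*y^8, x^5*y^9, x^4*y^10, x*y^12
Count=8


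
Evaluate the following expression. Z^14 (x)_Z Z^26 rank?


rank(M(x)N) = rank(M)*rank(N)
14*26 = 364


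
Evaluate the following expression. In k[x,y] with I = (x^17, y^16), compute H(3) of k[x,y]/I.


k[x,y], I = (x^17, y^16), d = 3
Need i < 17 and d-i < 16.
Range: 0 <= i <= 3.
H(3) = 4


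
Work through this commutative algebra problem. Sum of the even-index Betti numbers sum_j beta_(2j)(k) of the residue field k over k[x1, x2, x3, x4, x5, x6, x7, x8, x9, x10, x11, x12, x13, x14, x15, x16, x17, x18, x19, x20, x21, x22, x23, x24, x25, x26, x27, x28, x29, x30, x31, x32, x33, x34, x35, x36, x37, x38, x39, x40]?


Koszul resolution: beta_i(k)=C(n,i), n=40
sum_even C(40,i) = 2^(n-1) = 2^39 = 549755813888


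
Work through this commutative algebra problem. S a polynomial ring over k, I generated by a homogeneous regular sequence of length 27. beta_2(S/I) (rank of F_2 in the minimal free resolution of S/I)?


Regular sequence => Koszul complex is the minimal free resolution.
Syz_1 minimally generated by Koszul relations f_i*e_j - f_j*e_i (i<j): mu(Syz_1) = beta_2 = C(m,2) = m(m-1)/2
m=27
27*26/2 = 351


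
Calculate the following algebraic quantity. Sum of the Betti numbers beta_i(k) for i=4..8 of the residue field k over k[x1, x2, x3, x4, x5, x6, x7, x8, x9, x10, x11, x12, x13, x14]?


Koszul resolution: beta_i(k)=C(n,i), n=14
C(14,4)=1001, C(14,5)=2002, C(14,6)=3003, C(14,7)=3432, C(14,8)=3003
Sum=12441


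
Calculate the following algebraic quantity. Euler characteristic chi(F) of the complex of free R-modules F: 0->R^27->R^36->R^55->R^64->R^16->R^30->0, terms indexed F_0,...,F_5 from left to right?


chi = sum (-1)^i * rank:
(-1)^0*27=27
(-1)^1*36=-36
(-1)^2*55=55
(-1)^3*64=-64
(-1)^4*16=16
(-1)^5*30=-30
chi=-32


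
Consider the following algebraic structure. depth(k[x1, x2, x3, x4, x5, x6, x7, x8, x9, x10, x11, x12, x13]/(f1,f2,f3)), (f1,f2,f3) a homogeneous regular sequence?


depth(R)=13
depth(R/I)=13-3=10


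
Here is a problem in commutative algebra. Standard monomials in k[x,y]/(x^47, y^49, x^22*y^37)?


k[x,y]/I, I = (x^47, y^49, x^22*y^37)
Rect: 47x49=2303. Corner: (47-22)x(49-37)=300.
dim = 2303-300 = 2003


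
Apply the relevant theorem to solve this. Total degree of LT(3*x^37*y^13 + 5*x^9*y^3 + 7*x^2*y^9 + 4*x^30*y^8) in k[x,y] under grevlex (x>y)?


LT: 3*x^37*y^13
deg_x=37, deg_y=13
Total=37+13=50


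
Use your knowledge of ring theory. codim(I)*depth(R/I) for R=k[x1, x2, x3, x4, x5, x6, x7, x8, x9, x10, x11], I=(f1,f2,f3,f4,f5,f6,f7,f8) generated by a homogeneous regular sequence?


codim=8, depth=dim(R/I)=11-8=3
Product=8*3=24


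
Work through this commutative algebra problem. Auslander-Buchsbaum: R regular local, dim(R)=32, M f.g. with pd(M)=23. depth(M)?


pd+depth=depth(R)=32
depth=32-23=9


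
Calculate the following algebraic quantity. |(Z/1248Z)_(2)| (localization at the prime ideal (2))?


2-primary part: 1248=2^5*39
Size=2^5=32


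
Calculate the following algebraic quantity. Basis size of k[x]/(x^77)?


Basis: 1,x,...,x^76
dim=77


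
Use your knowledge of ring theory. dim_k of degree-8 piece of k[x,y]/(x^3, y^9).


k[x,y], I = (x^3, y^9), d = 8
Need i < 3 and d-i < 9.
Range: 0 <= i <= 2.
H(8) = 3


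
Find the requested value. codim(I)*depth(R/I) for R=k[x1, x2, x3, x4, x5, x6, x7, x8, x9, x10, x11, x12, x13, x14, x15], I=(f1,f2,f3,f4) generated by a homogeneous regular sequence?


codim=4, depth=dim(R/I)=15-4=11
Product=4*11=44


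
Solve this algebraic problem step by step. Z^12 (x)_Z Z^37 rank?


rank(M(x)N) = rank(M)*rank(N)
12*37 = 444


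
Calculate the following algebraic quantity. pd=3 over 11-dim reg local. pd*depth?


pd+depth=11
depth=11-3=8
pd*depth=3*8=24


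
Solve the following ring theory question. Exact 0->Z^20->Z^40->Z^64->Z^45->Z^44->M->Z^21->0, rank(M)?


Alt sum=0:
(-1)^0*20 + (-1)^1*40 + (-1)^2*64 + (-1)^3*45 + (-1)^4*44 + (-1)^5*? + (-1)^6*21=0
rank(M)=64


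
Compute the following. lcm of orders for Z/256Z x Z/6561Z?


Exponent = lcm of the cyclic orders; pairwise coprime => product.
2^8*3^8=256*6561=1679616


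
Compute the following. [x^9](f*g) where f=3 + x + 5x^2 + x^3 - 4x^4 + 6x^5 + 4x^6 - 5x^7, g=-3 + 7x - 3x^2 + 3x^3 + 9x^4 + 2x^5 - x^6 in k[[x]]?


[x^9] = sum a_i*b_j, i+j=9
  1*-1=-1
  -4*2=-8
  6*9=54
  4*3=12
  -5*-3=15
Sum=72


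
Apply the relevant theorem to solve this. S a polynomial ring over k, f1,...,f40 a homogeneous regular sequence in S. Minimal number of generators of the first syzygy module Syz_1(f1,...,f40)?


Regular sequence => Koszul complex is the minimal free resolution.
Syz_1 minimally generated by Koszul relations f_i*e_j - f_j*e_i (i<j): mu(Syz_1) = beta_2 = C(m,2) = m(m-1)/2
m=40
40*39/2 = 780


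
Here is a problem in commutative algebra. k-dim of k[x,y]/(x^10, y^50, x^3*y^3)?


k[x,y]/I, I = (x^10, y^50, x^3*y^3)
Rect: 10x50=500. Corner: (10-3)x(50-3)=329.
dim = 500-329 = 171


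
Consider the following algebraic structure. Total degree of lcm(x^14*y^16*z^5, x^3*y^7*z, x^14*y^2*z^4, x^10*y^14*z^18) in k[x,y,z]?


lcm = componentwise max:
x: max(14,3,14,10)=14
y: max(16,7,2,14)=16
z: max(5,1,4,18)=18
Total=14+16+18=48


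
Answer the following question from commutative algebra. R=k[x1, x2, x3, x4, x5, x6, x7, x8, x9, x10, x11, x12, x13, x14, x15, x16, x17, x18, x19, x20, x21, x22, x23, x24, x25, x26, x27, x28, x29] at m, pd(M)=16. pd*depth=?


pd+depth=29
depth=29-16=13
pd*depth=16*13=208


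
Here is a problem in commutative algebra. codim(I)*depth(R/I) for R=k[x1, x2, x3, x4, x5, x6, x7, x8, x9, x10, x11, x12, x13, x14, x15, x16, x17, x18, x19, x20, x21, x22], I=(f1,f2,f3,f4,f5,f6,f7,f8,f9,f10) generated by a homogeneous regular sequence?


codim=10, depth=dim(R/I)=22-10=12
Product=10*12=120


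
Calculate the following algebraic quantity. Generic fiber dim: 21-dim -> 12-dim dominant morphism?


dim(fiber)=dim(X)-dim(Y)=21-12=9


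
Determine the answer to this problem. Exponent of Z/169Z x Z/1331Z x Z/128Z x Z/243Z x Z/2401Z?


Exponent = lcm of the cyclic orders; pairwise coprime => product.
13^2*11^3*2^7*3^5*7^4=169*1331*128*243*2401=16798602877056


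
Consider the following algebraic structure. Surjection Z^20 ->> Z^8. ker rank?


rank(ker) = 20-8 = 12


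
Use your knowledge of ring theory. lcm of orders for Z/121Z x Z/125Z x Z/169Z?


Exponent = lcm of the cyclic orders; pairwise coprime => product.
11^2*5^3*13^2=121*125*169=2556125


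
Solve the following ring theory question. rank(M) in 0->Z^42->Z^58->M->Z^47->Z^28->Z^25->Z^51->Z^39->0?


Alt sum=0:
(-1)^0*42 + (-1)^1*58 + (-1)^2*? + (-1)^3*47 + (-1)^4*28 + (-1)^5*25 + (-1)^6*51 + (-1)^7*39=0
rank(M)=48


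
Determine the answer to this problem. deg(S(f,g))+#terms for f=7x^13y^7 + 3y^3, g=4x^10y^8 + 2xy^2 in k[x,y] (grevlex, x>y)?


LT(f)=7x^13y^7, LT(g)=4x^10y^8
lcm(LM)=x^13y^8
S(f,g) (scaled by 28 to clear denominators) = 4y*f - 7x^3*g = -14x^4y^2 + 12y^4
2 terms, deg 6.
6+2=8


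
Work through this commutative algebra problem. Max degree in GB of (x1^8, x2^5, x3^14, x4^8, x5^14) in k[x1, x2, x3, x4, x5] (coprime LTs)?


Pure powers, coprime LTs => already GB.
Degrees: 8, 5, 14, 8, 14
Max=14


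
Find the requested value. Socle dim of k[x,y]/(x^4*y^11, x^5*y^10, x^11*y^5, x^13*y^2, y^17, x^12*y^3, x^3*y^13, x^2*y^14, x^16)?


Socle = ann(m) = span of standard monomials u with x*u, y*u in I (staircase corners).
Minimal generators: x^16, x^13*y^2, x^12*y^3, x^11*y^5, x^5*y^10, x^4*y^11, x^3*y^13, x^2*y^14, y^17
Corners: xy^16, x^2y^13, x^3y^12, x^4y^10, x^10y^9, x^11y^4, x^12y^2, x^15y
Socle dim=8


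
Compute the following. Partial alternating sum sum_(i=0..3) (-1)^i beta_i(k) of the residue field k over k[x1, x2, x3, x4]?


Koszul resolution: beta_i(k)=C(n,i), n=4
sum_(i=0..p) (-1)^i C(n,i) = (-1)^p C(n-1,p)
(-1)^3*C(3,3) = (-1)^3*1 = -1


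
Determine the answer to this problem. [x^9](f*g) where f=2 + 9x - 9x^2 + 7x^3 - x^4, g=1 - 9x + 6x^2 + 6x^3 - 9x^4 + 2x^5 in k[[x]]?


[x^9] = sum a_i*b_j, i+j=9
  -1*2=-2
Sum=-2


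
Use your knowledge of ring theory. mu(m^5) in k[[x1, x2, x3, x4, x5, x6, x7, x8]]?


C(n+d-1,d)=C(12,5)=792


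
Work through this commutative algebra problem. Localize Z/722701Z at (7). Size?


7-primary part: 722701=7^5*43
Size=7^5=16807


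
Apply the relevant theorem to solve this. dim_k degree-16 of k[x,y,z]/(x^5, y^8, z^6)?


Need i<5, j<8, k<6 with i+j+k=16.
For each i, j ranges over max(0,16-i-5)..min(7,16-i):
  i=0: j in [11,7] -> 0
  i=1: j in [10,7] -> 0
  i=2: j in [9,7] -> 0
  i=3: j in [8,7] -> 0
  i=4: j in [7,7] -> 1
H(16) = 0+0+0+0+1 = 1


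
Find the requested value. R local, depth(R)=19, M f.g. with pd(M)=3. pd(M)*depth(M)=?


pd+depth=19
depth=19-3=16
pd*depth=3*16=48


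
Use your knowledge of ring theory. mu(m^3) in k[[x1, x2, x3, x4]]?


C(n+d-1,d)=C(6,3)=20


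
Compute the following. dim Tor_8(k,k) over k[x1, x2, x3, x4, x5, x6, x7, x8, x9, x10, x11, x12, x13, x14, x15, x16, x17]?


Koszul: C(n,i)=C(17,8)=24310


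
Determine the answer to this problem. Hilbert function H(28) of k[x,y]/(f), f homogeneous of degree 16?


H(t)=d for t>=d-1.
d=16, t=28
H(28)=16


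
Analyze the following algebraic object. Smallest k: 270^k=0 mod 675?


270^k mod 675:
k=1: 270
k=2: 0
First zero at k = 2


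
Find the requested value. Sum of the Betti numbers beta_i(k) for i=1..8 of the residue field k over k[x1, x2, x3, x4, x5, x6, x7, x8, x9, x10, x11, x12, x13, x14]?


Koszul resolution: beta_i(k)=C(n,i), n=14
C(14,1)=14, C(14,2)=91, C(14,3)=364, C(14,4)=1001, C(14,5)=2002, C(14,6)=3003, C(14,7)=3432, C(14,8)=3003
Sum=12910


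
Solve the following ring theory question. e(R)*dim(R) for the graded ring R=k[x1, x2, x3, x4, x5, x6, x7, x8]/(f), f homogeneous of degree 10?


e(R)=deg(f)=10, dim(R)=8-1=7
e*dim=10*7=70


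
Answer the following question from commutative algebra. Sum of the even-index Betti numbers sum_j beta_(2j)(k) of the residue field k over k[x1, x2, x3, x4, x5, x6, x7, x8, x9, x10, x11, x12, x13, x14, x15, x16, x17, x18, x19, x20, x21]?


Koszul resolution: beta_i(k)=C(n,i), n=21
sum_even C(21,i) = 2^(n-1) = 2^20 = 1048576


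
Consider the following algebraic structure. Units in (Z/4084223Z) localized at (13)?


Local ring = Z/371293Z.
phi(371293) = 13^4*(13-1) = 342732


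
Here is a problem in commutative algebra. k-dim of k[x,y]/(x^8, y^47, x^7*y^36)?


k[x,y]/I, I = (x^8, y^47, x^7*y^36)
Rect: 8x47=376. Corner: (8-7)x(47-36)=11.
dim = 376-11 = 365


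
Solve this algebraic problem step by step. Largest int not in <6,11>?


gcd(6,11)=1 => F=ab-a-b=6*11-6-11=66-17=49


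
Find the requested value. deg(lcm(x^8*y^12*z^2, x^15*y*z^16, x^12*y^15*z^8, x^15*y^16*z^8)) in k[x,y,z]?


lcm = componentwise max:
x: max(8,15,12,15)=15
y: max(12,1,15,16)=16
z: max(2,16,8,8)=16
Total=15+16+16=47


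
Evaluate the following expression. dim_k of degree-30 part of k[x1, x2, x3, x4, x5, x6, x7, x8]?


C(d+n-1,n-1)=C(37,7)=10295472


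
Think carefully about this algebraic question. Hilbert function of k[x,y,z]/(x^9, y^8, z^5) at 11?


Need i<9, j<8, k<5 with i+j+k=11.
For each i, j ranges over max(0,11-i-4)..min(7,11-i):
  i=0: j in [7,7] -> 1
  i=1: j in [6,7] -> 2
  i=2: j in [5,7] -> 3
  i=3: j in [4,7] -> 4
  i=4: j in [3,7] -> 5
  i=5: j in [2,6] -> 5
  i=6: j in [1,5] -> 5
  i=7: j in [0,4] -> 5
  i=8: j in [0,3] -> 4
H(11) = 1+2+3+4+5+5+5+5+4 = 34


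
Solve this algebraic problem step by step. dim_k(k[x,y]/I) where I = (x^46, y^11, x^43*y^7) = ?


k[x,y]/I, I = (x^46, y^11, x^43*y^7)
Rect: 46x11=506. Corner: (46-43)x(11-7)=12.
dim = 506-12 = 494


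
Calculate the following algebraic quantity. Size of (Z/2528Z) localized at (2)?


2-primary part: 2528=2^5*79
Size=2^5=32


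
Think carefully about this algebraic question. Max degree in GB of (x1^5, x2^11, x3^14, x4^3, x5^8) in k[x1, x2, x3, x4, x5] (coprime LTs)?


Pure powers, coprime LTs => already GB.
Degrees: 5, 11, 14, 3, 8
Max=14


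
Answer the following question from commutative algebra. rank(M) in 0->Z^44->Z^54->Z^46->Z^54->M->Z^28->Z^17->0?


Alt sum=0:
(-1)^0*44 + (-1)^1*54 + (-1)^2*46 + (-1)^3*54 + (-1)^4*? + (-1)^5*28 + (-1)^6*17=0
rank(M)=29


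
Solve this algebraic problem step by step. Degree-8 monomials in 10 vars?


C(d+n-1,n-1)=C(17,9)=24310


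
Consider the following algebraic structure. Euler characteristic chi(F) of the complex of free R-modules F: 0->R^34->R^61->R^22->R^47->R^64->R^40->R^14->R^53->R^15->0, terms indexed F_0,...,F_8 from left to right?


chi = sum (-1)^i * rank:
(-1)^0*34=34
(-1)^1*61=-61
(-1)^2*22=22
(-1)^3*47=-47
(-1)^4*64=64
(-1)^5*40=-40
(-1)^6*14=14
(-1)^7*53=-53
(-1)^8*15=15
chi=-52


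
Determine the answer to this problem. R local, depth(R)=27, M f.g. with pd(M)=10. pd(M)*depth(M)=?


pd+depth=27
depth=27-10=17
pd*depth=10*17=170


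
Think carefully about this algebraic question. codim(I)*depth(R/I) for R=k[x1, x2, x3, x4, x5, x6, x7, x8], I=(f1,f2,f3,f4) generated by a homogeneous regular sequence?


codim=4, depth=dim(R/I)=8-4=4
Product=4*4=16


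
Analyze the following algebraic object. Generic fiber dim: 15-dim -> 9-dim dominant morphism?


dim(fiber)=dim(X)-dim(Y)=15-9=6


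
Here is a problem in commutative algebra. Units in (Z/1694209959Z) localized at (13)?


Local ring = Z/62748517Z.
phi(62748517) = 13^6*(13-1) = 57921708


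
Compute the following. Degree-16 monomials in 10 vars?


C(d+n-1,n-1)=C(25,9)=2042975


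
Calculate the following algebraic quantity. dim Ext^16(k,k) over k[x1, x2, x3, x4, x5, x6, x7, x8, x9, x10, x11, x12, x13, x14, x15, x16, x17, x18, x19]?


C(n,i)=C(19,16)=969


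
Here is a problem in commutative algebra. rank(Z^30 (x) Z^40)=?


rank(M(x)N) = rank(M)*rank(N)
30*40 = 1200


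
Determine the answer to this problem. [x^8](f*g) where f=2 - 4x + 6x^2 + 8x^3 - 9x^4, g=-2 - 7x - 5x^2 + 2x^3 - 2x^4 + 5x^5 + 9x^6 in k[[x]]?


[x^8] = sum a_i*b_j, i+j=8
  6*9=54
  8*5=40
  -9*-2=18
Sum=112


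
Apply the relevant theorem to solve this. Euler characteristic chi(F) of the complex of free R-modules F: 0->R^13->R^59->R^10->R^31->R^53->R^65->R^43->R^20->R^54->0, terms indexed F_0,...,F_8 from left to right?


chi = sum (-1)^i * rank:
(-1)^0*13=13
(-1)^1*59=-59
(-1)^2*10=10
(-1)^3*31=-31
(-1)^4*53=53
(-1)^5*65=-65
(-1)^6*43=43
(-1)^7*20=-20
(-1)^8*54=54
chi=-2


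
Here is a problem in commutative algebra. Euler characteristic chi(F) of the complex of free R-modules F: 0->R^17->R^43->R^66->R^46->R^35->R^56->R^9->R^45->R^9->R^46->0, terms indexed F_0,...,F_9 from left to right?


chi = sum (-1)^i * rank:
(-1)^0*17=17
(-1)^1*43=-43
(-1)^2*66=66
(-1)^3*46=-46
(-1)^4*35=35
(-1)^5*56=-56
(-1)^6*9=9
(-1)^7*45=-45
(-1)^8*9=9
(-1)^9*46=-46
chi=-100


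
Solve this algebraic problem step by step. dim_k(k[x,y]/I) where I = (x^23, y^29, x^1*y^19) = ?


k[x,y]/I, I = (x^23, y^29, x^1*y^19)
Rect: 23x29=667. Corner: (23-1)x(29-19)=220.
dim = 667-220 = 447


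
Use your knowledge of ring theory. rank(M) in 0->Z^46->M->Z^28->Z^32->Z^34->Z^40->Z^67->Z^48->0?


Alt sum=0:
(-1)^0*46 + (-1)^1*? + (-1)^2*28 + (-1)^3*32 + (-1)^4*34 + (-1)^5*40 + (-1)^6*67 + (-1)^7*48=0
rank(M)=55


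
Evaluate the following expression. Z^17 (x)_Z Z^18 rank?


rank(M(x)N) = rank(M)*rank(N)
17*18 = 306


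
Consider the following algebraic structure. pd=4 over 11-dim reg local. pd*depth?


pd+depth=11
depth=11-4=7
pd*depth=4*7=28


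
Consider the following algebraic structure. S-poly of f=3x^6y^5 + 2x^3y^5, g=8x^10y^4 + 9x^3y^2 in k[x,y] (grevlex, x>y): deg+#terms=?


LT(f)=3x^6y^5, LT(g)=8x^10y^4
lcm(LM)=x^10y^5
S(f,g) (scaled by 24 to clear denominators) = 8x^4*f - 3y*g = 16x^7y^5 - 27x^3y^3
2 terms, deg 12.
12+2=14


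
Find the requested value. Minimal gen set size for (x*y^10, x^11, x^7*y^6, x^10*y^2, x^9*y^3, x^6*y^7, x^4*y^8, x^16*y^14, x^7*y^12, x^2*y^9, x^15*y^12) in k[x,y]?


Remove redundant (divisible by others).
x^15*y^12 redundant.
x^7*y^12 redundant.
x^16*y^14 redundant.
Min: x^11, x^10*y^2, x^9*y^3, x^7*y^6, x^6*y^7, x^4*y^8, x^2*y^9, x*y^10
Count=8


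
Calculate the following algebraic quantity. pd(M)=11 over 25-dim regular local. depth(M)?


pd+depth=depth(R)=25
depth=25-11=14


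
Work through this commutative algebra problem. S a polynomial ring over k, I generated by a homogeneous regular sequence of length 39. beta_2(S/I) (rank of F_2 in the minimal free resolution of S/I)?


Regular sequence => Koszul complex is the minimal free resolution.
Syz_1 minimally generated by Koszul relations f_i*e_j - f_j*e_i (i<j): mu(Syz_1) = beta_2 = C(m,2) = m(m-1)/2
m=39
39*38/2 = 741


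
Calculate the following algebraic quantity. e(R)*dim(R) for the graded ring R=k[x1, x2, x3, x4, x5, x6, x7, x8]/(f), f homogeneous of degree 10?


e(R)=deg(f)=10, dim(R)=8-1=7
e*dim=10*7=70


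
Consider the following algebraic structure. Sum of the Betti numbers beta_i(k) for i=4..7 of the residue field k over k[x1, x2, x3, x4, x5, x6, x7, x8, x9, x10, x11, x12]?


Koszul resolution: beta_i(k)=C(n,i), n=12
C(12,4)=495, C(12,5)=792, C(12,6)=924, C(12,7)=792
Sum=3003


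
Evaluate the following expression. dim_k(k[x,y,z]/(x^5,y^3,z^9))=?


Basis: x^iy^jz^k, i<5,j<3,k<9
5*3*9=135


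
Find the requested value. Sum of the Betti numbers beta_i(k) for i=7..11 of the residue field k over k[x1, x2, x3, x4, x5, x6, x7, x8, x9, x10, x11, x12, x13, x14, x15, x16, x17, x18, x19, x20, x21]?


Koszul resolution: beta_i(k)=C(n,i), n=21
C(21,7)=116280, C(21,8)=203490, C(21,9)=293930, C(21,10)=352716, C(21,11)=352716
Sum=1319132


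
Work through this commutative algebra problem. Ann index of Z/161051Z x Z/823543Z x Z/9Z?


Exponent = lcm of the cyclic orders; pairwise coprime => product.
11^5*7^7*3^2=161051*823543*9=1193691813237


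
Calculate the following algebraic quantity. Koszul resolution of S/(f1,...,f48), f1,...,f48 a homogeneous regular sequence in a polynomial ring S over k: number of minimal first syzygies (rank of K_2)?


Regular sequence => Koszul complex is the minimal free resolution.
Syz_1 minimally generated by Koszul relations f_i*e_j - f_j*e_i (i<j): mu(Syz_1) = beta_2 = C(m,2) = m(m-1)/2
m=48
48*47/2 = 1128


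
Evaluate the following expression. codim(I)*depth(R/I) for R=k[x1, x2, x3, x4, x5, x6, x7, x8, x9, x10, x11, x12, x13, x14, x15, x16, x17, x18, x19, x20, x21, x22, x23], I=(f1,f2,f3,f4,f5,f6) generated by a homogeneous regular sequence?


codim=6, depth=dim(R/I)=23-6=17
Product=6*17=102


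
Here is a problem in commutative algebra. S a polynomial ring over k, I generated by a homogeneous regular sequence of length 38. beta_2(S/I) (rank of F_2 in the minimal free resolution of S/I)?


Regular sequence => Koszul complex is the minimal free resolution.
Syz_1 minimally generated by Koszul relations f_i*e_j - f_j*e_i (i<j): mu(Syz_1) = beta_2 = C(m,2) = m(m-1)/2
m=38
38*37/2 = 703


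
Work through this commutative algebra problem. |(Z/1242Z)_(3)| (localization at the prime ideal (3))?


3-primary part: 1242=3^3*46
Size=3^3=27


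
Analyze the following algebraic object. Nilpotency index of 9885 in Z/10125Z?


9885^k mod 10125:
k=1: 9885
k=2: 6975
k=3: 6750
k=4: 0
First zero at k = 4


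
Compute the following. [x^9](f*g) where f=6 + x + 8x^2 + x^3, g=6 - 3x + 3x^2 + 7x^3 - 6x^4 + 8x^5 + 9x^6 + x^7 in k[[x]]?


[x^9] = sum a_i*b_j, i+j=9
  8*1=8
  1*9=9
Sum=17


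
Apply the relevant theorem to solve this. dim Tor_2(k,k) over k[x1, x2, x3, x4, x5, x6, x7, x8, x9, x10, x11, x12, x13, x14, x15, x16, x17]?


Koszul: C(n,i)=C(17,2)=136


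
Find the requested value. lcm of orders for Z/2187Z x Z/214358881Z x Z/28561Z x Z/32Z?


Exponent = lcm of the cyclic orders; pairwise coprime => product.
3^7*11^8*13^4*2^5=2187*214358881*28561*32=428463323152866144


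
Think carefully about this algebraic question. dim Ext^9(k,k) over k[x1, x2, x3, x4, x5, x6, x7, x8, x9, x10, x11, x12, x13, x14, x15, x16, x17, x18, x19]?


C(n,i)=C(19,9)=92378


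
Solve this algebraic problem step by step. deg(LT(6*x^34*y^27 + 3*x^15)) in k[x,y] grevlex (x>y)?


LT: 6*x^34*y^27
deg_x=34, deg_y=27
Total=34+27=61


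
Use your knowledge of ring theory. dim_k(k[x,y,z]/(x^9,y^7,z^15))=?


Basis: x^iy^jz^k, i<9,j<7,k<15
9*7*15=945


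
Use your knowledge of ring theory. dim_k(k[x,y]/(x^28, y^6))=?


Basis: x^i*y^j, i<28, j<6
28*6=168


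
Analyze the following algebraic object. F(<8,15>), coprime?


gcd(8,15)=1 => F=ab-a-b=8*15-8-15=120-23=97


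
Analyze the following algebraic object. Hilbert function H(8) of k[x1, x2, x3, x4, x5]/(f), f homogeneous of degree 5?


C(12,4)-C(7,4)=495-35=460


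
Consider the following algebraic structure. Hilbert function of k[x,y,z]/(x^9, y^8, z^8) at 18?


Need i<9, j<8, k<8 with i+j+k=18.
For each i, j ranges over max(0,18-i-7)..min(7,18-i):
  i=0: j in [11,7] -> 0
  i=1: j in [10,7] -> 0
  i=2: j in [9,7] -> 0
  i=3: j in [8,7] -> 0
  i=4: j in [7,7] -> 1
  i=5: j in [6,7] -> 2
  i=6: j in [5,7] -> 3
  i=7: j in [4,7] -> 4
  i=8: j in [3,7] -> 5
H(18) = 0+0+0+0+1+2+3+4+5 = 15


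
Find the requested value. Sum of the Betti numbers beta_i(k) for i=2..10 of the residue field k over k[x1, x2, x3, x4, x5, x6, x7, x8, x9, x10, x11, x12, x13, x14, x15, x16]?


Koszul resolution: beta_i(k)=C(n,i), n=16
C(16,2)=120, C(16,3)=560, C(16,4)=1820, C(16,5)=4368, C(16,6)=8008, C(16,7)=11440, C(16,8)=12870, C(16,9)=11440, C(16,10)=8008
Sum=58634


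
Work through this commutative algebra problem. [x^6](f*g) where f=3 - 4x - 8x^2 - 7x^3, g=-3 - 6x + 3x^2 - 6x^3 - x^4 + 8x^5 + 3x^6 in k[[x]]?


[x^6] = sum a_i*b_j, i+j=6
  3*3=9
  -4*8=-32
  -8*-1=8
  -7*-6=42
Sum=27


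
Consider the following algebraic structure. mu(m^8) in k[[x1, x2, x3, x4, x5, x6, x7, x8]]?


C(n+d-1,d)=C(15,8)=6435


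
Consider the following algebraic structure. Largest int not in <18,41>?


gcd(18,41)=1 => F=ab-a-b=18*41-18-41=738-59=679


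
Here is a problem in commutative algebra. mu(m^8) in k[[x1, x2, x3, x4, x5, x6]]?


C(n+d-1,d)=C(13,8)=1287


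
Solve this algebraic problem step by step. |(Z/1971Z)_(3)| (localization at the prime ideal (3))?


3-primary part: 1971=3^3*73
Size=3^3=27


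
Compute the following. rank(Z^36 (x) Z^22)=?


rank(M(x)N) = rank(M)*rank(N)
36*22 = 792


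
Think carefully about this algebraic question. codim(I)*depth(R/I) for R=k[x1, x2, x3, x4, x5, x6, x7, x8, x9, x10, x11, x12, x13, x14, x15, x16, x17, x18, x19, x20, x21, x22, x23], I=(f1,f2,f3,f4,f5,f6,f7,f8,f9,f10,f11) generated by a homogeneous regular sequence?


codim=11, depth=dim(R/I)=23-11=12
Product=11*12=132


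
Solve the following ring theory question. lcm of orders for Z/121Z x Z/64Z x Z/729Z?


Exponent = lcm of the cyclic orders; pairwise coprime => product.
11^2*2^6*3^6=121*64*729=5645376


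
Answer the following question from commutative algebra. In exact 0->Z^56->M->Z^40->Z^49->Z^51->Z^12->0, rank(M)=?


Alt sum=0:
(-1)^0*56 + (-1)^1*? + (-1)^2*40 + (-1)^3*49 + (-1)^4*51 + (-1)^5*12=0
rank(M)=86


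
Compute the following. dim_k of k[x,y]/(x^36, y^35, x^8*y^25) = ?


k[x,y]/I, I = (x^36, y^35, x^8*y^25)
Rect: 36x35=1260. Corner: (36-8)x(35-25)=280.
dim = 1260-280 = 980


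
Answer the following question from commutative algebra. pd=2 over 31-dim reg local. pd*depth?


pd+depth=31
depth=31-2=29
pd*depth=2*29=58


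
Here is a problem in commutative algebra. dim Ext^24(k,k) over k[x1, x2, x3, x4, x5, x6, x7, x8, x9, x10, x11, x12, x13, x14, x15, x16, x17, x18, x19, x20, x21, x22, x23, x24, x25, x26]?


C(n,i)=C(26,24)=325


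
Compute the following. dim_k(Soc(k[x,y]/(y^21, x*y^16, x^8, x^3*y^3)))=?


Socle = ann(m) = span of standard monomials u with x*u, y*u in I (staircase corners).
Minimal generators: x^8, x^3*y^3, x*y^16, y^21
Corners: y^20, x^2y^15, x^7y^2
Socle dim=3


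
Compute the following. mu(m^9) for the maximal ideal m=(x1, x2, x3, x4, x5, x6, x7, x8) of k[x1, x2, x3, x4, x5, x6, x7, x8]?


Graded Nakayama: mu(m^d) = dim_k (m^d/m^(d+1)) = #degree-9 monomials in 8 vars
C(n+d-1,d)=C(16,9)=11440


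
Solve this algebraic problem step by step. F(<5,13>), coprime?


gcd(5,13)=1 => F=ab-a-b=5*13-5-13=65-18=47


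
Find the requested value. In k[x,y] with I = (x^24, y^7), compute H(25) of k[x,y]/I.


k[x,y], I = (x^24, y^7), d = 25
Need i < 24 and d-i < 7.
Range: 19 <= i <= 23.
H(25) = 5


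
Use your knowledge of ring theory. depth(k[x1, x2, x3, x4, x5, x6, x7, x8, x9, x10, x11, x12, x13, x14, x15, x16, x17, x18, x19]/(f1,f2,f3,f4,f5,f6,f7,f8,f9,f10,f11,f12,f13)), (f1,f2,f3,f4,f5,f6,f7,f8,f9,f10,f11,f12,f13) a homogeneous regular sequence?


depth(R)=19
depth(R/I)=19-13=6


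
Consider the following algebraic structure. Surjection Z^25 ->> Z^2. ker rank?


rank(ker) = 25-2 = 23


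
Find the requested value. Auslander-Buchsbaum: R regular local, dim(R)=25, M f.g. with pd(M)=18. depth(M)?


pd+depth=depth(R)=25
depth=25-18=7


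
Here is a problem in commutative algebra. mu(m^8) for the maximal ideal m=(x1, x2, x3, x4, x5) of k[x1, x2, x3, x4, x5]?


Graded Nakayama: mu(m^d) = dim_k (m^d/m^(d+1)) = #degree-8 monomials in 5 vars
C(n+d-1,d)=C(12,8)=495


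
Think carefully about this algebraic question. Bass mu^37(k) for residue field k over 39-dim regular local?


C(n,i)=C(39,37)=741


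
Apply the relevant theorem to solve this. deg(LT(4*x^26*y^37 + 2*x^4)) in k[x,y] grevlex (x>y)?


LT: 4*x^26*y^37
deg_x=26, deg_y=37
Total=26+37=63


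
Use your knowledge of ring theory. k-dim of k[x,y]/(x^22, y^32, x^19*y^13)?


k[x,y]/I, I = (x^22, y^32, x^19*y^13)
Rect: 22x32=704. Corner: (22-19)x(32-13)=57.
dim = 704-57 = 647


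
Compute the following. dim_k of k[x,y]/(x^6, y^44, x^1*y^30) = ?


k[x,y]/I, I = (x^6, y^44, x^1*y^30)
Rect: 6x44=264. Corner: (6-1)x(44-30)=70.
dim = 264-70 = 194


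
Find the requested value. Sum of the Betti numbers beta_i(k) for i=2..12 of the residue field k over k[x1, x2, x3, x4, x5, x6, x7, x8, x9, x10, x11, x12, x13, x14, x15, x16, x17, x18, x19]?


Koszul resolution: beta_i(k)=C(n,i), n=19
C(19,2)=171, C(19,3)=969, C(19,4)=3876, C(19,5)=11628, C(19,6)=27132, C(19,7)=50388, C(19,8)=75582, C(19,9)=92378, C(19,10)=92378, C(19,11)=75582, C(19,12)=50388
Sum=480472


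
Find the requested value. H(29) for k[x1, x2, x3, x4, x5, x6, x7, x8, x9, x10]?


C(d+n-1,n-1)=C(38,9)=163011640


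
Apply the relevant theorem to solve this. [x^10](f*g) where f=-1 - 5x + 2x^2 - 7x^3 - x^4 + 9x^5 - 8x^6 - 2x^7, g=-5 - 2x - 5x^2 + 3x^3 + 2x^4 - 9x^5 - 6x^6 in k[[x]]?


[x^10] = sum a_i*b_j, i+j=10
  -1*-6=6
  9*-9=-81
  -8*2=-16
  -2*3=-6
Sum=-97


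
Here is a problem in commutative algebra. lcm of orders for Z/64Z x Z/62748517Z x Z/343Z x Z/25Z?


Exponent = lcm of the cyclic orders; pairwise coprime => product.
2^6*13^7*7^3*5^2=64*62748517*343*25=34436386129600


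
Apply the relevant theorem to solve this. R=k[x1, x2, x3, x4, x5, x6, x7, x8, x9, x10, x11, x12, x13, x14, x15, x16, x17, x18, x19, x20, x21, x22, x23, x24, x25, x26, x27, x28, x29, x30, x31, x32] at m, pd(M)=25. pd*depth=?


pd+depth=32
depth=32-25=7
pd*depth=25*7=175


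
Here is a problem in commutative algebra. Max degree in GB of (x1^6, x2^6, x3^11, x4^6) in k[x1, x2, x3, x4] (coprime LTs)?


Pure powers, coprime LTs => already GB.
Degrees: 6, 6, 11, 6
Max=11


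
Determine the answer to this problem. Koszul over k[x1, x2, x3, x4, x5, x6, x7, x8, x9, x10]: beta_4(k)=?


C(n,i)=C(10,4)=210


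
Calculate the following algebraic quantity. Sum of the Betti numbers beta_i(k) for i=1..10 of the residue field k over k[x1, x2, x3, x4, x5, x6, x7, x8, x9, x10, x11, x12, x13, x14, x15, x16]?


Koszul resolution: beta_i(k)=C(n,i), n=16
C(16,1)=16, C(16,2)=120, C(16,3)=560, C(16,4)=1820, C(16,5)=4368, C(16,6)=8008, C(16,7)=11440, C(16,8)=12870, C(16,9)=11440, C(16,10)=8008
Sum=58650


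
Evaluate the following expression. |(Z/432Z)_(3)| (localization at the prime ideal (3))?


3-primary part: 432=3^3*16
Size=3^3=27


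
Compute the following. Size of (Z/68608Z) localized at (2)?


2-primary part: 68608=2^10*67
Size=2^10=1024


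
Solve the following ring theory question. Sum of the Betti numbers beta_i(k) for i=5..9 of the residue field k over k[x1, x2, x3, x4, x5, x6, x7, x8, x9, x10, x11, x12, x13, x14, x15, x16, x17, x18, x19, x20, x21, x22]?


Koszul resolution: beta_i(k)=C(n,i), n=22
C(22,5)=26334, C(22,6)=74613, C(22,7)=170544, C(22,8)=319770, C(22,9)=497420
Sum=1088681


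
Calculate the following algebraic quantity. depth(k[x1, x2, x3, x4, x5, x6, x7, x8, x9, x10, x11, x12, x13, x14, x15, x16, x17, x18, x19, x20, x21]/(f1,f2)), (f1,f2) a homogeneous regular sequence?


depth(R)=21
depth(R/I)=21-2=19


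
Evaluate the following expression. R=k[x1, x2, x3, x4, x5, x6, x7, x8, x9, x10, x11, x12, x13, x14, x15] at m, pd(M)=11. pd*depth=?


pd+depth=15
depth=15-11=4
pd*depth=11*4=44


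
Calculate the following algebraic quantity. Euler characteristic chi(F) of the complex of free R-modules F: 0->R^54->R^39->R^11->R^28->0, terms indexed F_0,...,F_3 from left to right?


chi = sum (-1)^i * rank:
(-1)^0*54=54
(-1)^1*39=-39
(-1)^2*11=11
(-1)^3*28=-28
chi=-2


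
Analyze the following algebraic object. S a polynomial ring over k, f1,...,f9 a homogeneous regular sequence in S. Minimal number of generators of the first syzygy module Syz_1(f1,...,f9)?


Regular sequence => Koszul complex is the minimal free resolution.
Syz_1 minimally generated by Koszul relations f_i*e_j - f_j*e_i (i<j): mu(Syz_1) = beta_2 = C(m,2) = m(m-1)/2
m=9
9*8/2 = 36


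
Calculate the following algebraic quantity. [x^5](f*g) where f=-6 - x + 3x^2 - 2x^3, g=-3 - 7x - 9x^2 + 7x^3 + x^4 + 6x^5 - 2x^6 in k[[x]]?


[x^5] = sum a_i*b_j, i+j=5
  -6*6=-36
  -1*1=-1
  3*7=21
  -2*-9=18
Sum=2


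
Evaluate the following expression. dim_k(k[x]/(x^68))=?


Basis: 1,x,...,x^67
dim=68


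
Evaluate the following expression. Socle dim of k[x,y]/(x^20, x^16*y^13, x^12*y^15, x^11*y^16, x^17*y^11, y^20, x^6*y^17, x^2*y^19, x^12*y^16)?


Socle = ann(m) = span of standard monomials u with x*u, y*u in I (staircase corners).
Redundant generators: x^12*y^16
Minimal generators: x^20, x^17*y^11, x^16*y^13, x^12*y^15, x^11*y^16, x^6*y^17, x^2*y^19, y^20
Corners: xy^19, x^5y^18, x^10y^16, x^11y^15, x^15y^14, x^16y^12, x^19y^10
Socle dim=7


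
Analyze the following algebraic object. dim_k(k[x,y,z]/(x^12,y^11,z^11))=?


Basis: x^iy^jz^k, i<12,j<11,k<11
12*11*11=1452


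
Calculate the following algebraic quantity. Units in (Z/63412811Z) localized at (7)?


Local ring = Z/5764801Z.
phi(5764801) = 7^7*(7-1) = 4941258


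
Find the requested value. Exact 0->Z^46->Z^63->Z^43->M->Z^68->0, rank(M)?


Alt sum=0:
(-1)^0*46 + (-1)^1*63 + (-1)^2*43 + (-1)^3*? + (-1)^4*68=0
rank(M)=94


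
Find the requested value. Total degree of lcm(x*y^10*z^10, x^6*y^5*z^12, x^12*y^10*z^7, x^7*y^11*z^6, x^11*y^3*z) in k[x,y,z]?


lcm = componentwise max:
x: max(1,6,12,7,11)=12
y: max(10,5,10,11,3)=11
z: max(10,12,7,6,1)=12
Total=12+11+12=35


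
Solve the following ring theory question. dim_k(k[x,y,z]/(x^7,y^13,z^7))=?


Basis: x^iy^jz^k, i<7,j<13,k<7
7*13*7=637


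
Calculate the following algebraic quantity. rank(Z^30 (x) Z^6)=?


rank(M(x)N) = rank(M)*rank(N)
30*6 = 180


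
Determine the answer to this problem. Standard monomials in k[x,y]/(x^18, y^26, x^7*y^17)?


k[x,y]/I, I = (x^18, y^26, x^7*y^17)
Rect: 18x26=468. Corner: (18-7)x(26-17)=99.
dim = 468-99 = 369


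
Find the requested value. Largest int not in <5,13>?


gcd(5,13)=1 => F=ab-a-b=5*13-5-13=65-18=47


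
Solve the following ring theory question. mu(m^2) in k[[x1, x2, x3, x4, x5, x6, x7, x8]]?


C(n+d-1,d)=C(9,2)=36


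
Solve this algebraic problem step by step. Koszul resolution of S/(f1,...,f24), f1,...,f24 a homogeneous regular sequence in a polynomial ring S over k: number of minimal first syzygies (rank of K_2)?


Regular sequence => Koszul complex is the minimal free resolution.
Syz_1 minimally generated by Koszul relations f_i*e_j - f_j*e_i (i<j): mu(Syz_1) = beta_2 = C(m,2) = m(m-1)/2
m=24
24*23/2 = 276


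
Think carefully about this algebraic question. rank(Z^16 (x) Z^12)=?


rank(M(x)N) = rank(M)*rank(N)
16*12 = 192


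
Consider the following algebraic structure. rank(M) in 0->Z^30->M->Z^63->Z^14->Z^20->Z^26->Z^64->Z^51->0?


Alt sum=0:
(-1)^0*30 + (-1)^1*? + (-1)^2*63 + (-1)^3*14 + (-1)^4*20 + (-1)^5*26 + (-1)^6*64 + (-1)^7*51=0
rank(M)=86


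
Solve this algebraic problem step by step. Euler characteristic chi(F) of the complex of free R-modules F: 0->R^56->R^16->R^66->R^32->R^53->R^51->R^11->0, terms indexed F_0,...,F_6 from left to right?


chi = sum (-1)^i * rank:
(-1)^0*56=56
(-1)^1*16=-16
(-1)^2*66=66
(-1)^3*32=-32
(-1)^4*53=53
(-1)^5*51=-51
(-1)^6*11=11
chi=87


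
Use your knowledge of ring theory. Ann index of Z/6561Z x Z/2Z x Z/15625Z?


Exponent = lcm of the cyclic orders; pairwise coprime => product.
3^8*2^1*5^6=6561*2*15625=205031250


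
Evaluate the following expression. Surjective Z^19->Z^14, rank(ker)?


rank(ker) = 19-14 = 5


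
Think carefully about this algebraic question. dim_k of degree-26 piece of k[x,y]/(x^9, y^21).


k[x,y], I = (x^9, y^21), d = 26
Need i < 9 and d-i < 21.
Range: 6 <= i <= 8.
H(26) = 3


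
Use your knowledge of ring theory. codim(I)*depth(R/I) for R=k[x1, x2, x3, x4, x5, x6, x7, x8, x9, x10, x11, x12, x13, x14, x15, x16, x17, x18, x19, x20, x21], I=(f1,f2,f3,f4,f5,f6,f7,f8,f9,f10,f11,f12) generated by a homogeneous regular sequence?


codim=12, depth=dim(R/I)=21-12=9
Product=12*9=108


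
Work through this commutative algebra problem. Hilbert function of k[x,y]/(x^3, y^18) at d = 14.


k[x,y], I = (x^3, y^18), d = 14
Need i < 3 and d-i < 18.
Range: 0 <= i <= 2.
H(14) = 3


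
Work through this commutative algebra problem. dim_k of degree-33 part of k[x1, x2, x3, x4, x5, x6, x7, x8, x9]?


C(d+n-1,n-1)=C(41,8)=95548245


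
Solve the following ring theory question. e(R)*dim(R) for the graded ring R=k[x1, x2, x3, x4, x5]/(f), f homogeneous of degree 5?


e(R)=deg(f)=5, dim(R)=5-1=4
e*dim=5*4=20


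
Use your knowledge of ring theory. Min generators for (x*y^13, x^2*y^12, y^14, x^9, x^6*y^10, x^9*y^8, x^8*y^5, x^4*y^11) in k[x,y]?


Remove redundant (divisible by others).
x^9*y^8 redundant.
Min: x^9, x^8*y^5, x^6*y^10, x^4*y^11, x^2*y^12, x*y^13, y^14
Count=7


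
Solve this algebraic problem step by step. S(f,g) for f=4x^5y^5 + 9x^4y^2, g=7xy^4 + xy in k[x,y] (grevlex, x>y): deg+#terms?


LT(f)=4x^5y^5, LT(g)=7xy^4
lcm(LM)=x^5y^5
S(f,g) (scaled by 28 to clear denominators) = 7*f - 4x^4y*g = -4x^5y^2 + 63x^4y^2
2 terms, deg 7.
7+2=9


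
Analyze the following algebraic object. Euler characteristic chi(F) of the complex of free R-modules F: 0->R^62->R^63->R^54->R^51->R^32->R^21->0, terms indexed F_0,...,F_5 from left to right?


chi = sum (-1)^i * rank:
(-1)^0*62=62
(-1)^1*63=-63
(-1)^2*54=54
(-1)^3*51=-51
(-1)^4*32=32
(-1)^5*21=-21
chi=13


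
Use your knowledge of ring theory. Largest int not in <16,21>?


gcd(16,21)=1 => F=ab-a-b=16*21-16-21=336-37=299


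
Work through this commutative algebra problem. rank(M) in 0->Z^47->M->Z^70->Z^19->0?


Alt sum=0:
(-1)^0*47 + (-1)^1*? + (-1)^2*70 + (-1)^3*19=0
rank(M)=98


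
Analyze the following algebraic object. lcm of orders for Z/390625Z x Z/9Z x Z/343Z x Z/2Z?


Exponent = lcm of the cyclic orders; pairwise coprime => product.
5^8*3^2*7^3*2^1=390625*9*343*2=2411718750


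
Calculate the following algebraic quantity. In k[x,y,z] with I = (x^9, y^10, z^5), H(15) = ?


Need i<9, j<10, k<5 with i+j+k=15.
For each i, j ranges over max(0,15-i-4)..min(9,15-i):
  i=0: j in [11,9] -> 0
  i=1: j in [10,9] -> 0
  i=2: j in [9,9] -> 1
  i=3: j in [8,9] -> 2
  i=4: j in [7,9] -> 3
  i=5: j in [6,9] -> 4
  i=6: j in [5,9] -> 5
  i=7: j in [4,8] -> 5
  i=8: j in [3,7] -> 5
H(15) = 0+0+1+2+3+4+5+5+5 = 25
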